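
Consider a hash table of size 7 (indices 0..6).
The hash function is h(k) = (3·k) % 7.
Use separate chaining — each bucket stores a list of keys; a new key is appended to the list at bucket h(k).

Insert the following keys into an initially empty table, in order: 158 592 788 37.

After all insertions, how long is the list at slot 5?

3

158 → bucket 5
592 → bucket 5 (collision)
788 → bucket 5 (collision)
37 → bucket 6
Final buckets:
0: _
1: _
2: _
3: _
4: _
5: 158 -> 592 -> 788
6: 37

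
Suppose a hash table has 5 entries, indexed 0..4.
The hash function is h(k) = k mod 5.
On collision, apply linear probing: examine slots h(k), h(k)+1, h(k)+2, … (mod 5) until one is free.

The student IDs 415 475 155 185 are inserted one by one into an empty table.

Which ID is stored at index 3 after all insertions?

185

Insert 415: h=0, slot 0 empty -> index 0.
Insert 475: h=0, slot 0 occupied -> index 1.
Insert 155: h=0, slots 0,1 occupied -> index 2.
Insert 185: h=0, slots 0,1,2 occupied -> index 3.
Table: [415, 475, 155, 185, ∅]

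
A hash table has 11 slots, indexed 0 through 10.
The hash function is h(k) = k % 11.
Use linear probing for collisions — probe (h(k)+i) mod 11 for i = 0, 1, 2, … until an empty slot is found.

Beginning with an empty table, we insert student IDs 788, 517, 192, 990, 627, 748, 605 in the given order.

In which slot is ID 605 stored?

4

Insert 788: h=7, slot 7 empty → index 7.
Insert 517: h=0, slot 0 empty → index 0.
Insert 192: h=5, slot 5 empty → index 5.
Insert 990: h=0, slot 0 occupied → index 1.
Insert 627: h=0, slots 0,1 occupied → index 2.
Insert 748: h=0, slots 0,1,2 occupied → index 3.
Insert 605: h=0, slots 0,1,2,3 occupied → index 4.
Table: [517, 990, 627, 748, 605, 192, _, 788, _, _, _]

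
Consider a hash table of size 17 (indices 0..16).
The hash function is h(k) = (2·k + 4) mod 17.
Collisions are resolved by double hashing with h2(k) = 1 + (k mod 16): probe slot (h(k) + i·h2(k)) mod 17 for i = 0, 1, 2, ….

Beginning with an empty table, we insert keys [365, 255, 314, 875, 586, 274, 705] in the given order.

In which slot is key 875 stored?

15

365 hashes to 3; slot 3 is free => place at 3.
255 hashes to 4; slot 4 is free => place at 4.
314 hashes to 3, h2=11; 3 taken => place at 14.
875 hashes to 3, h2=12; 3 taken => place at 15.
586 hashes to 3, h2=11; 3,14 taken => place at 8.
274 hashes to 8, h2=3; 8 taken => place at 11.
705 hashes to 3, h2=2; 3 taken => place at 5.
Table: [—, —, —, 365, 255, 705, —, —, 586, —, —, 274, —, —, 314, 875, —]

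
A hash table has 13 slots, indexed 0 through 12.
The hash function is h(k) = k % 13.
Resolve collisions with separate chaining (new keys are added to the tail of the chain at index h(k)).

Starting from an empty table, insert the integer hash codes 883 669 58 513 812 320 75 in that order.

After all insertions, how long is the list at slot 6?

4

883 → bucket 12
669 → bucket 6
58 → bucket 6 (collision)
513 → bucket 6 (collision)
812 → bucket 6 (collision)
320 → bucket 8
75 → bucket 10
Final buckets:
0: -
1: -
2: -
3: -
4: -
5: -
6: 669 -> 58 -> 513 -> 812
7: -
8: 320
9: -
10: 75
11: -
12: 883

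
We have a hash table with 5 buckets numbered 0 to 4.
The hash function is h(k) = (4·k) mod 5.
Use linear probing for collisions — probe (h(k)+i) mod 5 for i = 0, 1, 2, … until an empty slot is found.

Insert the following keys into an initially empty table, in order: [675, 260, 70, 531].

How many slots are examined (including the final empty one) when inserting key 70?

3

Insert 675: h=0, slot 0 empty → index 0.
Insert 260: h=0, slot 0 occupied → index 1.
Insert 70: h=0, slots 0,1 occupied → index 2.
Insert 531: h=4, slot 4 empty → index 4.
Table: [675, 260, 70, -, 531]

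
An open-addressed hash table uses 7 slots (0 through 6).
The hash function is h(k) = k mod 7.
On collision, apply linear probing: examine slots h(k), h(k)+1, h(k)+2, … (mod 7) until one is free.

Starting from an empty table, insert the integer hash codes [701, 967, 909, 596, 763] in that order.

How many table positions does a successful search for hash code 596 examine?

701: h=1 => slot 1
967: h=1, probe 1,2 => slot 2
909: h=6 => slot 6
596: h=1, probe 1,2,3 => slot 3
763: h=0 => slot 0
Table: [763, 701, 967, 596, -, -, 909]
Lookup 596: h=1, probe 1,2,3 → found at 3.

3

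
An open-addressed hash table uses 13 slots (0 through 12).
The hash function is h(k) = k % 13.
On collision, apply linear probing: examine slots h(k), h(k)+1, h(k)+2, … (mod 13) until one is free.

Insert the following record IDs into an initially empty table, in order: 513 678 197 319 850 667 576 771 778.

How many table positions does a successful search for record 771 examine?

6

Insert 513: h=6, slot 6 empty -> index 6.
Insert 678: h=2, slot 2 empty -> index 2.
Insert 197: h=2, slot 2 occupied -> index 3.
Insert 319: h=7, slot 7 empty -> index 7.
Insert 850: h=5, slot 5 empty -> index 5.
Insert 667: h=4, slot 4 empty -> index 4.
Insert 576: h=4, slots 4,5,6,7 occupied -> index 8.
Insert 771: h=4, slots 4,5,6,7,8 occupied -> index 9.
Insert 778: h=11, slot 11 empty -> index 11.
Table: [—, —, 678, 197, 667, 850, 513, 319, 576, 771, —, 778, —]
Lookup 771: h=4, probe 4,5,6,7,8,9 → found at 9.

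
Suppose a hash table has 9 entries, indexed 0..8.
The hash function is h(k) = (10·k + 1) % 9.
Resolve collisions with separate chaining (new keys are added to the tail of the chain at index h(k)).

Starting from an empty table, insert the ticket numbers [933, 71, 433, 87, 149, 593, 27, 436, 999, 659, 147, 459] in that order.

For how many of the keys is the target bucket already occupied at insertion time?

4

Insert 933: h=7, bucket 7 empty → new chain.
Insert 71: h=0, bucket 0 empty → new chain.
Insert 433: h=2, bucket 2 empty → new chain.
Insert 87: h=7, bucket 7 nonempty → append to chain.
Insert 149: h=6, bucket 6 empty → new chain.
Insert 593: h=0, bucket 0 nonempty → append to chain.
Insert 27: h=1, bucket 1 empty → new chain.
Insert 436: h=5, bucket 5 empty → new chain.
Insert 999: h=1, bucket 1 nonempty → append to chain.
Insert 659: h=3, bucket 3 empty → new chain.
Insert 147: h=4, bucket 4 empty → new chain.
Insert 459: h=1, bucket 1 nonempty → append to chain.
Final buckets:
0: 71 -> 593
1: 27 -> 999 -> 459
2: 433
3: 659
4: 147
5: 436
6: 149
7: 933 -> 87
8: .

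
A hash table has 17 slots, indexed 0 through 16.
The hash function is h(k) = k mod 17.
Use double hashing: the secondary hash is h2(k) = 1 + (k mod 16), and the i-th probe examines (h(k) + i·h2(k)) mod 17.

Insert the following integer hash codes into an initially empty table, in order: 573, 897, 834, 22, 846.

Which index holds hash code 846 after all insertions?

Insert 573: h=12, slot 12 empty -> index 12.
Insert 897: h=13, slot 13 empty -> index 13.
Insert 834: h=1, slot 1 empty -> index 1.
Insert 22: h=5, slot 5 empty -> index 5.
Insert 846: h=13, h2=15, slot 13 occupied -> index 11.
Table: [-, 834, -, -, -, 22, -, -, -, -, -, 846, 573, 897, -, -, -]

11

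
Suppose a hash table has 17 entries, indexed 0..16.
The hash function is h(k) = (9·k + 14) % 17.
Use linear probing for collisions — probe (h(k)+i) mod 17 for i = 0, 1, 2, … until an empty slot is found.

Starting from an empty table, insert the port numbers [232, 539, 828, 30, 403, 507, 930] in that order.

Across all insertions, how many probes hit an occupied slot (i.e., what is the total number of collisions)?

9

Insert 232: h=11, slot 11 empty -> index 11.
Insert 539: h=3, slot 3 empty -> index 3.
Insert 828: h=3, slot 3 occupied -> index 4.
Insert 30: h=12, slot 12 empty -> index 12.
Insert 403: h=3, slots 3,4 occupied -> index 5.
Insert 507: h=4, slots 4,5 occupied -> index 6.
Insert 930: h=3, slots 3,4,5,6 occupied -> index 7.
Table: [—, —, —, 539, 828, 403, 507, 930, —, —, —, 232, 30, —, —, —, —]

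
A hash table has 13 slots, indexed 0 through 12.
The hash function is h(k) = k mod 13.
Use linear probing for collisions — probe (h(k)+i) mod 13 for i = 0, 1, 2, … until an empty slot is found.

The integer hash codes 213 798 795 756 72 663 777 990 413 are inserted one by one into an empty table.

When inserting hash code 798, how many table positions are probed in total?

2

213 hashes to 5; slot 5 is free => place at 5.
798 hashes to 5; 5 taken => place at 6.
795 hashes to 2; slot 2 is free => place at 2.
756 hashes to 2; 2 taken => place at 3.
72 hashes to 7; slot 7 is free => place at 7.
663 hashes to 0; slot 0 is free => place at 0.
777 hashes to 10; slot 10 is free => place at 10.
990 hashes to 2; 2,3 taken => place at 4.
413 hashes to 10; 10 taken => place at 11.
Table: [663, ., 795, 756, 990, 213, 798, 72, ., ., 777, 413, .]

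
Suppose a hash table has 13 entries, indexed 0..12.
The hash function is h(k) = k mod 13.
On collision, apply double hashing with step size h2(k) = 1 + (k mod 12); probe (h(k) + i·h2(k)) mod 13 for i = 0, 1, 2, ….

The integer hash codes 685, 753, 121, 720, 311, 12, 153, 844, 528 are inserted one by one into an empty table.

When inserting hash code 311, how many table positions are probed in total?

2

685 hashes to 9; slot 9 is free → place at 9.
753 hashes to 12; slot 12 is free → place at 12.
121 hashes to 4; slot 4 is free → place at 4.
720 hashes to 5; slot 5 is free → place at 5.
311 hashes to 12, h2=12; 12 taken → place at 11.
12 hashes to 12, h2=1; 12 taken → place at 0.
153 hashes to 10; slot 10 is free → place at 10.
844 hashes to 12, h2=5; 12,4,9 taken → place at 1.
528 hashes to 8; slot 8 is free → place at 8.
Table: [12, 844, ., ., 121, 720, ., ., 528, 685, 153, 311, 753]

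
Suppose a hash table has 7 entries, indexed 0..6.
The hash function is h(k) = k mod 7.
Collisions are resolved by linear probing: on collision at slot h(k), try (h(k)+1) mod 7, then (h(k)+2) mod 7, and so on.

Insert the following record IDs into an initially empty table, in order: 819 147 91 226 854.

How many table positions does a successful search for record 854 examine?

819: h=0 -> slot 0
147: h=0, probe 0,1 -> slot 1
91: h=0, probe 0,1,2 -> slot 2
226: h=2, probe 2,3 -> slot 3
854: h=0, probe 0,1,2,3,4 -> slot 4
Table: [819, 147, 91, 226, 854, _, _]
Lookup 854: h=0, probe 0,1,2,3,4 → found at 4.

5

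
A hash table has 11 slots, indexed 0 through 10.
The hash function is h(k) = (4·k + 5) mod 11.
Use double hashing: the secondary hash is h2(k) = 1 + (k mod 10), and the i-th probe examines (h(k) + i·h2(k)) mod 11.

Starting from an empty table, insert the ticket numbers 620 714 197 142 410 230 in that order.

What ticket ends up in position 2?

Insert 620: h=10, slot 10 empty → index 10.
Insert 714: h=1, slot 1 empty → index 1.
Insert 197: h=1, h2=8, slot 1 occupied → index 9.
Insert 142: h=1, h2=3, slot 1 occupied → index 4.
Insert 410: h=6, slot 6 empty → index 6.
Insert 230: h=1, h2=1, slot 1 occupied → index 2.
Table: [—, 714, 230, —, 142, —, 410, —, —, 197, 620]

230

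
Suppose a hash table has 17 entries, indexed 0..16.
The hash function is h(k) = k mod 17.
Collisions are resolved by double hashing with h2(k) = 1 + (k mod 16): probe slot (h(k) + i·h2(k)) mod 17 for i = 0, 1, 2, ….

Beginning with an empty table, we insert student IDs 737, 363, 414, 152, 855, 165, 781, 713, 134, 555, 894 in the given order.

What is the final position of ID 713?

9

737 hashes to 6; slot 6 is free -> place at 6.
363 hashes to 6, h2=12; 6 taken -> place at 1.
414 hashes to 6, h2=15; 6 taken -> place at 4.
152 hashes to 16; slot 16 is free -> place at 16.
855 hashes to 5; slot 5 is free -> place at 5.
165 hashes to 12; slot 12 is free -> place at 12.
781 hashes to 16, h2=14; 16 taken -> place at 13.
713 hashes to 16, h2=10; 16 taken -> place at 9.
134 hashes to 15; slot 15 is free -> place at 15.
555 hashes to 11; slot 11 is free -> place at 11.
894 hashes to 10; slot 10 is free -> place at 10.
Table: [—, 363, —, —, 414, 855, 737, —, —, 713, 894, 555, 165, 781, —, 134, 152]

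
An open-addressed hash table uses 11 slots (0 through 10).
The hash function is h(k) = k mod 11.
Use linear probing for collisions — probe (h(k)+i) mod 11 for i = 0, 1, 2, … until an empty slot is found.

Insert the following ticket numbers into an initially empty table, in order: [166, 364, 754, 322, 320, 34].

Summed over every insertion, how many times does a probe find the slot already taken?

166 hashes to 1; slot 1 is free => place at 1.
364 hashes to 1; 1 taken => place at 2.
754 hashes to 6; slot 6 is free => place at 6.
322 hashes to 3; slot 3 is free => place at 3.
320 hashes to 1; 1,2,3 taken => place at 4.
34 hashes to 1; 1,2,3,4 taken => place at 5.
Table: [-, 166, 364, 322, 320, 34, 754, -, -, -, -]

8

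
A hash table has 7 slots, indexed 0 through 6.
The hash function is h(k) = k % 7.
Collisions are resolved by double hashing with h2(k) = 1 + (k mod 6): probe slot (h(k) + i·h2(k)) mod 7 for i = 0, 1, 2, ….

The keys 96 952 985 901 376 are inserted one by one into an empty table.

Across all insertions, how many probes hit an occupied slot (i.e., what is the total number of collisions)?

6

96: h=5 -> slot 5
952: h=0 -> slot 0
985: h=5, h2=2, probe 5,0,2 -> slot 2
901: h=5, h2=2, probe 5,0,2,4 -> slot 4
376: h=5, h2=5, probe 5,3 -> slot 3
Table: [952, ∅, 985, 376, 901, 96, ∅]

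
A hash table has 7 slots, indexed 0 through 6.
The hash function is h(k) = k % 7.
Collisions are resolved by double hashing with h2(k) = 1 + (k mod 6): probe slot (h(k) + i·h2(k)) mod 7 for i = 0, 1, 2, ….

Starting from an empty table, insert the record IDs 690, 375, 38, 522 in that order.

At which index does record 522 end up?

690 hashes to 4; slot 4 is free → place at 4.
375 hashes to 4, h2=4; 4 taken → place at 1.
38 hashes to 3; slot 3 is free → place at 3.
522 hashes to 4, h2=1; 4 taken → place at 5.
Table: [—, 375, —, 38, 690, 522, —]

5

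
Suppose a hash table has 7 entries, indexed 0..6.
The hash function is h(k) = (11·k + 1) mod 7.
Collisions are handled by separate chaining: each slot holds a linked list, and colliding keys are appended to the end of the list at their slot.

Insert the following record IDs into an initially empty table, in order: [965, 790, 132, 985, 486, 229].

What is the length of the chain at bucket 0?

2

Insert 965: h=4, bucket 4 empty → new chain.
Insert 790: h=4, bucket 4 nonempty → append to chain.
Insert 132: h=4, bucket 4 nonempty → append to chain.
Insert 985: h=0, bucket 0 empty → new chain.
Insert 486: h=6, bucket 6 empty → new chain.
Insert 229: h=0, bucket 0 nonempty → append to chain.
Final buckets:
0: 985 -> 229
1: -
2: -
3: -
4: 965 -> 790 -> 132
5: -
6: 486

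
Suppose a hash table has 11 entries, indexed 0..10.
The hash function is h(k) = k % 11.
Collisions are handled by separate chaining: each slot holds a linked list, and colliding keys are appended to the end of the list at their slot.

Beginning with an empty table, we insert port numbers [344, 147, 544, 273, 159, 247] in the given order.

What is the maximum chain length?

3

Insert 344: h=3, bucket 3 empty -> new chain.
Insert 147: h=4, bucket 4 empty -> new chain.
Insert 544: h=5, bucket 5 empty -> new chain.
Insert 273: h=9, bucket 9 empty -> new chain.
Insert 159: h=5, bucket 5 nonempty -> append to chain.
Insert 247: h=5, bucket 5 nonempty -> append to chain.
Final buckets:
0: —
1: —
2: —
3: 344
4: 147
5: 544 -> 159 -> 247
6: —
7: —
8: —
9: 273
10: —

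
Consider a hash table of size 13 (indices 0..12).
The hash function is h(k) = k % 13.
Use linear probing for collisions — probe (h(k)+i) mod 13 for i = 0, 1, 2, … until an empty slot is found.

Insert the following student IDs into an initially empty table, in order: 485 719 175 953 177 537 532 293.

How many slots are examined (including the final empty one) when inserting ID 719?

485: h=4 => slot 4
719: h=4, probe 4,5 => slot 5
175: h=6 => slot 6
953: h=4, probe 4,5,6,7 => slot 7
177: h=8 => slot 8
537: h=4, probe 4,5,6,7,8,9 => slot 9
532: h=12 => slot 12
293: h=7, probe 7,8,9,10 => slot 10
Table: [., ., ., ., 485, 719, 175, 953, 177, 537, 293, ., 532]

2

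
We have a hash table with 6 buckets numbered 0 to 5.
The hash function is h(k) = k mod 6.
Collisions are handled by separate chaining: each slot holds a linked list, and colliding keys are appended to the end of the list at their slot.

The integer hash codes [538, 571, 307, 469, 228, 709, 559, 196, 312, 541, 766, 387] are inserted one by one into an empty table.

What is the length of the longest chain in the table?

6

538 → bucket 4
571 → bucket 1
307 → bucket 1 (collision)
469 → bucket 1 (collision)
228 → bucket 0
709 → bucket 1 (collision)
559 → bucket 1 (collision)
196 → bucket 4 (collision)
312 → bucket 0 (collision)
541 → bucket 1 (collision)
766 → bucket 4 (collision)
387 → bucket 3
Final buckets:
0: 228 -> 312
1: 571 -> 307 -> 469 -> 709 -> 559 -> 541
2: —
3: 387
4: 538 -> 196 -> 766
5: —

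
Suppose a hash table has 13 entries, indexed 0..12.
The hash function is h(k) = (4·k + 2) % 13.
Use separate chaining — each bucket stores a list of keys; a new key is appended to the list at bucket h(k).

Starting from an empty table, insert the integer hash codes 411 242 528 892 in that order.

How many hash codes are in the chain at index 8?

411 → bucket 8
242 → bucket 8 (collision)
528 → bucket 8 (collision)
892 → bucket 8 (collision)
Final buckets:
0: .
1: .
2: .
3: .
4: .
5: .
6: .
7: .
8: 411 -> 242 -> 528 -> 892
9: .
10: .
11: .
12: .

4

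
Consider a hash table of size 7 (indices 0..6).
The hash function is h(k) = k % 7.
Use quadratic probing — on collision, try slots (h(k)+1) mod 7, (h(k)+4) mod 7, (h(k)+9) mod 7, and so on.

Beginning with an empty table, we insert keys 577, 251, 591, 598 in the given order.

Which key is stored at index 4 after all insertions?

577: h=3 -> slot 3
251: h=6 -> slot 6
591: h=3, probe 3,4 -> slot 4
598: h=3, probe 3,4,0 -> slot 0
Table: [598, —, —, 577, 591, —, 251]

591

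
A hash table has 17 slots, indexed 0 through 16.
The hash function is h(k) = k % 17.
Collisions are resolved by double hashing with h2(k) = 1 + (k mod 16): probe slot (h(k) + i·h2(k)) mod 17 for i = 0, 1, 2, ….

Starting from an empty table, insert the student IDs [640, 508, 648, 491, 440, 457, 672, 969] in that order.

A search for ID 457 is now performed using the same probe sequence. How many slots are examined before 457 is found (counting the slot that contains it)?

2

Insert 640: h=11, slot 11 empty => index 11.
Insert 508: h=15, slot 15 empty => index 15.
Insert 648: h=2, slot 2 empty => index 2.
Insert 491: h=15, h2=12, slot 15 occupied => index 10.
Insert 440: h=15, h2=9, slot 15 occupied => index 7.
Insert 457: h=15, h2=10, slot 15 occupied => index 8.
Insert 672: h=9, slot 9 empty => index 9.
Insert 969: h=0, slot 0 empty => index 0.
Table: [969, —, 648, —, —, —, —, 440, 457, 672, 491, 640, —, —, —, 508, —]
Lookup 457: h=15, h2=10, probe 15,8 → found at 8.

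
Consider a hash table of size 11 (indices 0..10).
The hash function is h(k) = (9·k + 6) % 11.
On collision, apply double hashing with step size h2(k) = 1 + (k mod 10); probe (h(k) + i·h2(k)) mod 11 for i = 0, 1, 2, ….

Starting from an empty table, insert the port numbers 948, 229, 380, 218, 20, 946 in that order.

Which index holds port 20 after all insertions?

0

Insert 948: h=2, slot 2 empty → index 2.
Insert 229: h=10, slot 10 empty → index 10.
Insert 380: h=5, slot 5 empty → index 5.
Insert 218: h=10, h2=9, slot 10 occupied → index 8.
Insert 20: h=10, h2=1, slot 10 occupied → index 0.
Insert 946: h=6, slot 6 empty → index 6.
Table: [20, ∅, 948, ∅, ∅, 380, 946, ∅, 218, ∅, 229]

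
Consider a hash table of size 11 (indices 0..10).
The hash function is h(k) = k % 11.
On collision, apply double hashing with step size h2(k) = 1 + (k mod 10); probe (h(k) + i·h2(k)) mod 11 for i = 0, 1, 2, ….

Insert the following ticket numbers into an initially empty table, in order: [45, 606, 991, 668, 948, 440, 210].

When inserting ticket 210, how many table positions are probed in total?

4

45 hashes to 1; slot 1 is free -> place at 1.
606 hashes to 1, h2=7; 1 taken -> place at 8.
991 hashes to 1, h2=2; 1 taken -> place at 3.
668 hashes to 8, h2=9; 8 taken -> place at 6.
948 hashes to 2; slot 2 is free -> place at 2.
440 hashes to 0; slot 0 is free -> place at 0.
210 hashes to 1, h2=1; 1,2,3 taken -> place at 4.
Table: [440, 45, 948, 991, 210, ∅, 668, ∅, 606, ∅, ∅]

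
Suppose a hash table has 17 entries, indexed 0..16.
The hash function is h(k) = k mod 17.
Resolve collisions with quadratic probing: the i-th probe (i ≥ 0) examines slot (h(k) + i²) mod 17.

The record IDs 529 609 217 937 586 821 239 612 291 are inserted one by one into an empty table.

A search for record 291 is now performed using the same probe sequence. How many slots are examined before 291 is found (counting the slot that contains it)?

3

529: h=2 -> slot 2
609: h=14 -> slot 14
217: h=13 -> slot 13
937: h=2, probe 2,3 -> slot 3
586: h=8 -> slot 8
821: h=5 -> slot 5
239: h=1 -> slot 1
612: h=0 -> slot 0
291: h=2, probe 2,3,6 -> slot 6
Table: [612, 239, 529, 937, ., 821, 291, ., 586, ., ., ., ., 217, 609, ., .]
Lookup 291: h=2, probe 2,3,6 → found at 6.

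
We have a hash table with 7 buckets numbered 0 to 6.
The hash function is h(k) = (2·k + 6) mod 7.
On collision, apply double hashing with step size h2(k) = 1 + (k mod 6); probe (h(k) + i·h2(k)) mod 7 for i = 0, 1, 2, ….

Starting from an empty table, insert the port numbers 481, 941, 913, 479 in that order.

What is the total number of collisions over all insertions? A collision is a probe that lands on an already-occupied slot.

Insert 481: h=2, slot 2 empty -> index 2.
Insert 941: h=5, slot 5 empty -> index 5.
Insert 913: h=5, h2=2, slot 5 occupied -> index 0.
Insert 479: h=5, h2=6, slot 5 occupied -> index 4.
Table: [913, -, 481, -, 479, 941, -]

2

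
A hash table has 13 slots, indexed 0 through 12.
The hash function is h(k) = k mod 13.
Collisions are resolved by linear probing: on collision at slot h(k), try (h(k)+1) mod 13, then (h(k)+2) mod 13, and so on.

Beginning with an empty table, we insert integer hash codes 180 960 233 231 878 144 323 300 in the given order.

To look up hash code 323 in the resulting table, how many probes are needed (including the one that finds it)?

5

180: h=11 → slot 11
960: h=11, probe 11,12 → slot 12
233: h=12, probe 12,0 → slot 0
231: h=10 → slot 10
878: h=7 → slot 7
144: h=1 → slot 1
323: h=11, probe 11,12,0,1,2 → slot 2
300: h=1, probe 1,2,3 → slot 3
Table: [233, 144, 323, 300, ., ., ., 878, ., ., 231, 180, 960]
Lookup 323: h=11, probe 11,12,0,1,2 → found at 2.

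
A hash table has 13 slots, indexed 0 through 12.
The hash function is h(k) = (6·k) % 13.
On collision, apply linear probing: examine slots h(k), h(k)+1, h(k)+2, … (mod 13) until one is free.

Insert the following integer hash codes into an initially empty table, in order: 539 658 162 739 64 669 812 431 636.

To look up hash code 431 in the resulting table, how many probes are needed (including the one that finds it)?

539: h=10 -> slot 10
658: h=9 -> slot 9
162: h=10, probe 10,11 -> slot 11
739: h=1 -> slot 1
64: h=7 -> slot 7
669: h=10, probe 10,11,12 -> slot 12
812: h=10, probe 10,11,12,0 -> slot 0
431: h=12, probe 12,0,1,2 -> slot 2
636: h=7, probe 7,8 -> slot 8
Table: [812, 739, 431, ., ., ., ., 64, 636, 658, 539, 162, 669]
Lookup 431: h=12, probe 12,0,1,2 → found at 2.

4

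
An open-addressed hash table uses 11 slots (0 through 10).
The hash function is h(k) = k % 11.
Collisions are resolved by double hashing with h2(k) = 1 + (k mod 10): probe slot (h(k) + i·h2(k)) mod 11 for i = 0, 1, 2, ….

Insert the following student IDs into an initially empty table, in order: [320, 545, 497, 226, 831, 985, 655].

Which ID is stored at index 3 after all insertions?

Insert 320: h=1, slot 1 empty → index 1.
Insert 545: h=6, slot 6 empty → index 6.
Insert 497: h=2, slot 2 empty → index 2.
Insert 226: h=6, h2=7, slots 6,2 occupied → index 9.
Insert 831: h=6, h2=2, slot 6 occupied → index 8.
Insert 985: h=6, h2=6, slots 6,1 occupied → index 7.
Insert 655: h=6, h2=6, slots 6,1,7,2,8 occupied → index 3.
Table: [∅, 320, 497, 655, ∅, ∅, 545, 985, 831, 226, ∅]

655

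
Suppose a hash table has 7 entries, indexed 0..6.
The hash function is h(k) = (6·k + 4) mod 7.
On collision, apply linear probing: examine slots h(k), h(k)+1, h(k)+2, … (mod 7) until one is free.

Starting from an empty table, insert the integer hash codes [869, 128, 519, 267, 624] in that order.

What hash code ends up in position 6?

869 hashes to 3; slot 3 is free -> place at 3.
128 hashes to 2; slot 2 is free -> place at 2.
519 hashes to 3; 3 taken -> place at 4.
267 hashes to 3; 3,4 taken -> place at 5.
624 hashes to 3; 3,4,5 taken -> place at 6.
Table: [—, —, 128, 869, 519, 267, 624]

624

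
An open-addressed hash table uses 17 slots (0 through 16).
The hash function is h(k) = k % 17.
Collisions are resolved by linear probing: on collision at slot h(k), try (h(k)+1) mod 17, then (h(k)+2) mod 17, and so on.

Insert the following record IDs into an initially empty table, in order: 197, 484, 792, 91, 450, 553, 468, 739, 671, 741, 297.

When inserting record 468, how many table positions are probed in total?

197: h=10 -> slot 10
484: h=8 -> slot 8
792: h=10, probe 10,11 -> slot 11
91: h=6 -> slot 6
450: h=8, probe 8,9 -> slot 9
553: h=9, probe 9,10,11,12 -> slot 12
468: h=9, probe 9,10,11,12,13 -> slot 13
739: h=8, probe 8,9,10,11,12,13,14 -> slot 14
671: h=8, probe 8,9,10,11,12,13,14,15 -> slot 15
741: h=10, probe 10,11,12,13,14,15,16 -> slot 16
297: h=8, probe 8,9,10,11,12,13,14,15,16,0 -> slot 0
Table: [297, _, _, _, _, _, 91, _, 484, 450, 197, 792, 553, 468, 739, 671, 741]

5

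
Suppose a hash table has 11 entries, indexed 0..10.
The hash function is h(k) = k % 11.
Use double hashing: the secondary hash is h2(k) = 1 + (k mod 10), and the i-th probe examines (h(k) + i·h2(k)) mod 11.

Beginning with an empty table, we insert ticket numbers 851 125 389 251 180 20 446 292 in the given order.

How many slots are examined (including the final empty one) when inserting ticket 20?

851 hashes to 4; slot 4 is free → place at 4.
125 hashes to 4, h2=6; 4 taken → place at 10.
389 hashes to 4, h2=10; 4 taken → place at 3.
251 hashes to 9; slot 9 is free → place at 9.
180 hashes to 4, h2=1; 4 taken → place at 5.
20 hashes to 9, h2=1; 9,10 taken → place at 0.
446 hashes to 6; slot 6 is free → place at 6.
292 hashes to 6, h2=3; 6,9 taken → place at 1.
Table: [20, 292, ., 389, 851, 180, 446, ., ., 251, 125]

3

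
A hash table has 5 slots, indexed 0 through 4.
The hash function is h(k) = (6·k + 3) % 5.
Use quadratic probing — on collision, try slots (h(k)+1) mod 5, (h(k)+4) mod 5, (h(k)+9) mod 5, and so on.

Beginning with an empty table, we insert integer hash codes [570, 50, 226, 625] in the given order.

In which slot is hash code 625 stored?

570 hashes to 3; slot 3 is free => place at 3.
50 hashes to 3; 3 taken => place at 4.
226 hashes to 4; 4 taken => place at 0.
625 hashes to 3; 3,4 taken => place at 2.
Table: [226, —, 625, 570, 50]

2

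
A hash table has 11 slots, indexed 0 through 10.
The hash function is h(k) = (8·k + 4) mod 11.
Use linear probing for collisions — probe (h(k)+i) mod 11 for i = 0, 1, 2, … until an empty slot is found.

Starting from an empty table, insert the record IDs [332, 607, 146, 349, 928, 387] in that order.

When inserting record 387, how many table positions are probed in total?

3

Insert 332: h=9, slot 9 empty => index 9.
Insert 607: h=9, slot 9 occupied => index 10.
Insert 146: h=6, slot 6 empty => index 6.
Insert 349: h=2, slot 2 empty => index 2.
Insert 928: h=3, slot 3 empty => index 3.
Insert 387: h=9, slots 9,10 occupied => index 0.
Table: [387, _, 349, 928, _, _, 146, _, _, 332, 607]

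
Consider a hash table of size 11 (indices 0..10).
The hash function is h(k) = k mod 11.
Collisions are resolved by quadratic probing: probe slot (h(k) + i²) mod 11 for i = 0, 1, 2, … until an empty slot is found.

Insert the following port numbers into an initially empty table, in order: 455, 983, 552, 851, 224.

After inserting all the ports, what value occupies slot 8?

455: h=4 -> slot 4
983: h=4, probe 4,5 -> slot 5
552: h=2 -> slot 2
851: h=4, probe 4,5,8 -> slot 8
224: h=4, probe 4,5,8,2,9 -> slot 9
Table: [-, -, 552, -, 455, 983, -, -, 851, 224, -]

851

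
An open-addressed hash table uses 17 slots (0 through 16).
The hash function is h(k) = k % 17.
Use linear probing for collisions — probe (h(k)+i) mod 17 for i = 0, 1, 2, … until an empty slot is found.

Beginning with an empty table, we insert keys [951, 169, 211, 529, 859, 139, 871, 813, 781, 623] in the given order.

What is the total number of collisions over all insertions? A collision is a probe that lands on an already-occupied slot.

3

Insert 951: h=16, slot 16 empty -> index 16.
Insert 169: h=16, slot 16 occupied -> index 0.
Insert 211: h=7, slot 7 empty -> index 7.
Insert 529: h=2, slot 2 empty -> index 2.
Insert 859: h=9, slot 9 empty -> index 9.
Insert 139: h=3, slot 3 empty -> index 3.
Insert 871: h=4, slot 4 empty -> index 4.
Insert 813: h=14, slot 14 empty -> index 14.
Insert 781: h=16, slots 16,0 occupied -> index 1.
Insert 623: h=11, slot 11 empty -> index 11.
Table: [169, 781, 529, 139, 871, ., ., 211, ., 859, ., 623, ., ., 813, ., 951]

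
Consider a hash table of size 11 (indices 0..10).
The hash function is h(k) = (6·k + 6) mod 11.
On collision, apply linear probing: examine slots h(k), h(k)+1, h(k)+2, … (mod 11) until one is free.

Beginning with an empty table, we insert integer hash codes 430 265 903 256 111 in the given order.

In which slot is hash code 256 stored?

430 hashes to 1; slot 1 is free → place at 1.
265 hashes to 1; 1 taken → place at 2.
903 hashes to 1; 1,2 taken → place at 3.
256 hashes to 2; 2,3 taken → place at 4.
111 hashes to 1; 1,2,3,4 taken → place at 5.
Table: [-, 430, 265, 903, 256, 111, -, -, -, -, -]

4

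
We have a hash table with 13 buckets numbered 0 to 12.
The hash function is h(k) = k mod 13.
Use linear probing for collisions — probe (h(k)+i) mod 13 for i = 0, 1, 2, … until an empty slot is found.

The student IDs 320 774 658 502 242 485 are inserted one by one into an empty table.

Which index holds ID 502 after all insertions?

10

320 hashes to 8; slot 8 is free → place at 8.
774 hashes to 7; slot 7 is free → place at 7.
658 hashes to 8; 8 taken → place at 9.
502 hashes to 8; 8,9 taken → place at 10.
242 hashes to 8; 8,9,10 taken → place at 11.
485 hashes to 4; slot 4 is free → place at 4.
Table: [., ., ., ., 485, ., ., 774, 320, 658, 502, 242, .]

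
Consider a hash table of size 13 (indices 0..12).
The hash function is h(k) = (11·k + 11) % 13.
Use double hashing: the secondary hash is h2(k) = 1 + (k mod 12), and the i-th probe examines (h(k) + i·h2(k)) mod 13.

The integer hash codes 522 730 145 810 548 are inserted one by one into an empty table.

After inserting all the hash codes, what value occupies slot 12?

548

522: h=7 -> slot 7
730: h=7, h2=11, probe 7,5 -> slot 5
145: h=7, h2=2, probe 7,9 -> slot 9
810: h=3 -> slot 3
548: h=7, h2=9, probe 7,3,12 -> slot 12
Table: [—, —, —, 810, —, 730, —, 522, —, 145, —, —, 548]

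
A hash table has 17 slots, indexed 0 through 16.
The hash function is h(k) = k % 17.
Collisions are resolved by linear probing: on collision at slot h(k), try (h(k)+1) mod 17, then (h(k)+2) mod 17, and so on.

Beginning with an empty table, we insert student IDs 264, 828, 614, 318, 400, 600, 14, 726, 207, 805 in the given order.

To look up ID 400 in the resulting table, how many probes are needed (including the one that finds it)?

2

264: h=9 => slot 9
828: h=12 => slot 12
614: h=2 => slot 2
318: h=12, probe 12,13 => slot 13
400: h=9, probe 9,10 => slot 10
600: h=5 => slot 5
14: h=14 => slot 14
726: h=12, probe 12,13,14,15 => slot 15
207: h=3 => slot 3
805: h=6 => slot 6
Table: [_, _, 614, 207, _, 600, 805, _, _, 264, 400, _, 828, 318, 14, 726, _]
Lookup 400: h=9, probe 9,10 → found at 10.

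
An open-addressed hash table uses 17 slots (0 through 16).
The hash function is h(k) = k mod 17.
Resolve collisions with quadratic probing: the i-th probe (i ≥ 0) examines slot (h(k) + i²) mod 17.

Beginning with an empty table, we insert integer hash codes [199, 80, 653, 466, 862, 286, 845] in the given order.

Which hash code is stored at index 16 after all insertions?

199 hashes to 12; slot 12 is free => place at 12.
80 hashes to 12; 12 taken => place at 13.
653 hashes to 7; slot 7 is free => place at 7.
466 hashes to 7; 7 taken => place at 8.
862 hashes to 12; 12,13 taken => place at 16.
286 hashes to 14; slot 14 is free => place at 14.
845 hashes to 12; 12,13,16 taken => place at 4.
Table: [-, -, -, -, 845, -, -, 653, 466, -, -, -, 199, 80, 286, -, 862]

862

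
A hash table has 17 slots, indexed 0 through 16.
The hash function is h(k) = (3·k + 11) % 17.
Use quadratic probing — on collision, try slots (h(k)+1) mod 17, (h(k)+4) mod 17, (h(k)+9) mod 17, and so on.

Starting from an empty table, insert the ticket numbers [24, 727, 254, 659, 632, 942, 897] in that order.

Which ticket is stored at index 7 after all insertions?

897

24 hashes to 15; slot 15 is free → place at 15.
727 hashes to 16; slot 16 is free → place at 16.
254 hashes to 8; slot 8 is free → place at 8.
659 hashes to 16; 16 taken → place at 0.
632 hashes to 3; slot 3 is free → place at 3.
942 hashes to 15; 15,16 taken → place at 2.
897 hashes to 16; 16,0,3,8,15 taken → place at 7.
Table: [659, ., 942, 632, ., ., ., 897, 254, ., ., ., ., ., ., 24, 727]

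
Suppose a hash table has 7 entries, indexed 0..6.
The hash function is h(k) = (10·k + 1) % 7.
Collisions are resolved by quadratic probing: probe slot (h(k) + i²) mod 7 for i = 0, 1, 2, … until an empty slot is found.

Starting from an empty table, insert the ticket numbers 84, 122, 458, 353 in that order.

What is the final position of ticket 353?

0

84: h=1 -> slot 1
122: h=3 -> slot 3
458: h=3, probe 3,4 -> slot 4
353: h=3, probe 3,4,0 -> slot 0
Table: [353, 84, ∅, 122, 458, ∅, ∅]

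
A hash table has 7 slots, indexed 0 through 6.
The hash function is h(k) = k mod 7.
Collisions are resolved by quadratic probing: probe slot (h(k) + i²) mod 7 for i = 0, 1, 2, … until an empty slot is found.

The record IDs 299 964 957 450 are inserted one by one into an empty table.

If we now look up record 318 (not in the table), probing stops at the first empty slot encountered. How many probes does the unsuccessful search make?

Insert 299: h=5, slot 5 empty => index 5.
Insert 964: h=5, slot 5 occupied => index 6.
Insert 957: h=5, slots 5,6 occupied => index 2.
Insert 450: h=2, slot 2 occupied => index 3.
Table: [—, —, 957, 450, —, 299, 964]
Lookup 318: h=3, probe 3,4 → slot 4 empty, not found.

2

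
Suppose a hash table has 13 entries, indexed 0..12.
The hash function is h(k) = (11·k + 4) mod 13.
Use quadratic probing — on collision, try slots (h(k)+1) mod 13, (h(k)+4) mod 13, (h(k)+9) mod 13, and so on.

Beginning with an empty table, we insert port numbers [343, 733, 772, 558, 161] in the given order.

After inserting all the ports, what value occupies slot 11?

772

Insert 343: h=7, slot 7 empty -> index 7.
Insert 733: h=7, slot 7 occupied -> index 8.
Insert 772: h=7, slots 7,8 occupied -> index 11.
Insert 558: h=6, slot 6 empty -> index 6.
Insert 161: h=7, slots 7,8,11 occupied -> index 3.
Table: [., ., ., 161, ., ., 558, 343, 733, ., ., 772, .]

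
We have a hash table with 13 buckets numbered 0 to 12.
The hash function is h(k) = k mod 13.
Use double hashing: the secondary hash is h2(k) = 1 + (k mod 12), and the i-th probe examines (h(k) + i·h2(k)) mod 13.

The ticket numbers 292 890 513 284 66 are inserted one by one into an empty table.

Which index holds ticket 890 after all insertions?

9

292 hashes to 6; slot 6 is free -> place at 6.
890 hashes to 6, h2=3; 6 taken -> place at 9.
513 hashes to 6, h2=10; 6 taken -> place at 3.
284 hashes to 11; slot 11 is free -> place at 11.
66 hashes to 1; slot 1 is free -> place at 1.
Table: [-, 66, -, 513, -, -, 292, -, -, 890, -, 284, -]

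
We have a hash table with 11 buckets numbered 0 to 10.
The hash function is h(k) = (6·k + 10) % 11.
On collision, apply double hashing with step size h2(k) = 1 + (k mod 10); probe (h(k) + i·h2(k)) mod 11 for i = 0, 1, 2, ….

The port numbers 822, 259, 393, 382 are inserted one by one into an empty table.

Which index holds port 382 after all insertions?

Insert 822: h=3, slot 3 empty → index 3.
Insert 259: h=2, slot 2 empty → index 2.
Insert 393: h=3, h2=4, slot 3 occupied → index 7.
Insert 382: h=3, h2=3, slot 3 occupied → index 6.
Table: [., ., 259, 822, ., ., 382, 393, ., ., .]

6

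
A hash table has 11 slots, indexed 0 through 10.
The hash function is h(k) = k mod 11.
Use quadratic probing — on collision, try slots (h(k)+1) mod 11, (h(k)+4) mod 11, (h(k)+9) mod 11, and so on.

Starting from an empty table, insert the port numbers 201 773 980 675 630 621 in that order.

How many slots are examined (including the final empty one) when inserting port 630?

Insert 201: h=3, slot 3 empty -> index 3.
Insert 773: h=3, slot 3 occupied -> index 4.
Insert 980: h=1, slot 1 empty -> index 1.
Insert 675: h=4, slot 4 occupied -> index 5.
Insert 630: h=3, slots 3,4 occupied -> index 7.
Insert 621: h=5, slot 5 occupied -> index 6.
Table: [., 980, ., 201, 773, 675, 621, 630, ., ., .]

3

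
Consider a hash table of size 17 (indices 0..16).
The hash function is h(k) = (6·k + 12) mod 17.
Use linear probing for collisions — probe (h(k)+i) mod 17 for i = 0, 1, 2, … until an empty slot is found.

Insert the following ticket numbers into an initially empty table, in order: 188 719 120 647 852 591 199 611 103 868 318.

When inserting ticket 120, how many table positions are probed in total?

188: h=1 → slot 1
719: h=8 → slot 8
120: h=1, probe 1,2 → slot 2
647: h=1, probe 1,2,3 → slot 3
852: h=7 → slot 7
591: h=5 → slot 5
199: h=16 → slot 16
611: h=6 → slot 6
103: h=1, probe 1,2,3,4 → slot 4
868: h=1, probe 1,2,3,4,5,6,7,8,9 → slot 9
318: h=16, probe 16,0 → slot 0
Table: [318, 188, 120, 647, 103, 591, 611, 852, 719, 868, _, _, _, _, _, _, 199]

2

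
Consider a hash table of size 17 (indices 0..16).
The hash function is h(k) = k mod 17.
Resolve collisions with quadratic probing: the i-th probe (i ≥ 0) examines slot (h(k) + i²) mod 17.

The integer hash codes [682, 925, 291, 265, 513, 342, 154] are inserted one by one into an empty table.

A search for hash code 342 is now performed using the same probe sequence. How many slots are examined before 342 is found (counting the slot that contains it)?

3

682 hashes to 2; slot 2 is free => place at 2.
925 hashes to 7; slot 7 is free => place at 7.
291 hashes to 2; 2 taken => place at 3.
265 hashes to 10; slot 10 is free => place at 10.
513 hashes to 3; 3 taken => place at 4.
342 hashes to 2; 2,3 taken => place at 6.
154 hashes to 1; slot 1 is free => place at 1.
Table: [-, 154, 682, 291, 513, -, 342, 925, -, -, 265, -, -, -, -, -, -]
Lookup 342: h=2, probe 2,3,6 → found at 6.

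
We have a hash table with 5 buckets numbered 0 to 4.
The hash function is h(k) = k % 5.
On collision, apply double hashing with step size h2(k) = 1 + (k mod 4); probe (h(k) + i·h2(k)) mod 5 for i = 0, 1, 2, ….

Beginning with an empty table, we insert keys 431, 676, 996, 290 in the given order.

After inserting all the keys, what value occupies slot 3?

431 hashes to 1; slot 1 is free -> place at 1.
676 hashes to 1, h2=1; 1 taken -> place at 2.
996 hashes to 1, h2=1; 1,2 taken -> place at 3.
290 hashes to 0; slot 0 is free -> place at 0.
Table: [290, 431, 676, 996, -]

996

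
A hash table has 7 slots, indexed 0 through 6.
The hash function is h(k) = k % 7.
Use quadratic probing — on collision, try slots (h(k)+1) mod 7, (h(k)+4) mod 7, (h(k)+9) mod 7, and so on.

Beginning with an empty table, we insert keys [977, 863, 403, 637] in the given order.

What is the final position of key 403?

5

Insert 977: h=4, slot 4 empty → index 4.
Insert 863: h=2, slot 2 empty → index 2.
Insert 403: h=4, slot 4 occupied → index 5.
Insert 637: h=0, slot 0 empty → index 0.
Table: [637, ∅, 863, ∅, 977, 403, ∅]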